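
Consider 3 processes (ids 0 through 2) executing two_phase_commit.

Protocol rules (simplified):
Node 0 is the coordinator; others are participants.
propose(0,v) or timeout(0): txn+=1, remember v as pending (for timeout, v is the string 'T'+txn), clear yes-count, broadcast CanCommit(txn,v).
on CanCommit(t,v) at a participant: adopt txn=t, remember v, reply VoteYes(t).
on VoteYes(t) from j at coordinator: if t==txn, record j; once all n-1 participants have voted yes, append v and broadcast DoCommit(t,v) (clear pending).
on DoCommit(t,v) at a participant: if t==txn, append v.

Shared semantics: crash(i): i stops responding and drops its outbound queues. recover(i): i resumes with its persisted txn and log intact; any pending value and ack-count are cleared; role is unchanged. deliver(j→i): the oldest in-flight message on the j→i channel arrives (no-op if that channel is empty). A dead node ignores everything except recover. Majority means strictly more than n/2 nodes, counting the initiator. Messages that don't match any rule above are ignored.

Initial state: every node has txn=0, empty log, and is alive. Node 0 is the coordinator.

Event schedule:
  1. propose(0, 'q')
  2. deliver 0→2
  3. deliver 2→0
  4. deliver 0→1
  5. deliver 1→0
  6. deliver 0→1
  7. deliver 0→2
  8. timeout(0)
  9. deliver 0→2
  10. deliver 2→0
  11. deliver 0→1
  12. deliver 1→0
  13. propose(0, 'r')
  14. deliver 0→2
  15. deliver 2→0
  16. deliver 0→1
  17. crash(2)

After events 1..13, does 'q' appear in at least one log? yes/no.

yes

e1 propose(0,'q'): 0[coor,t=1,-]
e2 deliver 0→2: 2[part,t=1,-]
e3 deliver 2→0: ·
e4 deliver 0→1: 1[part,t=1,-]
e5 deliver 1→0: 0[coor,t=1,q]
e6 deliver 0→1: 1[part,t=1,q]
e7 deliver 0→2: 2[part,t=1,q]
e8 timeout(0): 0[coor,t=2,q]
e9 deliver 0→2: 2[part,t=2,q]
e10 deliver 2→0: ·
e11 deliver 0→1: 1[part,t=2,q]
e12 deliver 1→0: 0[coor,t=2,q,T2]
e13 propose(0,'r'): 0[coor,t=3,q,T2]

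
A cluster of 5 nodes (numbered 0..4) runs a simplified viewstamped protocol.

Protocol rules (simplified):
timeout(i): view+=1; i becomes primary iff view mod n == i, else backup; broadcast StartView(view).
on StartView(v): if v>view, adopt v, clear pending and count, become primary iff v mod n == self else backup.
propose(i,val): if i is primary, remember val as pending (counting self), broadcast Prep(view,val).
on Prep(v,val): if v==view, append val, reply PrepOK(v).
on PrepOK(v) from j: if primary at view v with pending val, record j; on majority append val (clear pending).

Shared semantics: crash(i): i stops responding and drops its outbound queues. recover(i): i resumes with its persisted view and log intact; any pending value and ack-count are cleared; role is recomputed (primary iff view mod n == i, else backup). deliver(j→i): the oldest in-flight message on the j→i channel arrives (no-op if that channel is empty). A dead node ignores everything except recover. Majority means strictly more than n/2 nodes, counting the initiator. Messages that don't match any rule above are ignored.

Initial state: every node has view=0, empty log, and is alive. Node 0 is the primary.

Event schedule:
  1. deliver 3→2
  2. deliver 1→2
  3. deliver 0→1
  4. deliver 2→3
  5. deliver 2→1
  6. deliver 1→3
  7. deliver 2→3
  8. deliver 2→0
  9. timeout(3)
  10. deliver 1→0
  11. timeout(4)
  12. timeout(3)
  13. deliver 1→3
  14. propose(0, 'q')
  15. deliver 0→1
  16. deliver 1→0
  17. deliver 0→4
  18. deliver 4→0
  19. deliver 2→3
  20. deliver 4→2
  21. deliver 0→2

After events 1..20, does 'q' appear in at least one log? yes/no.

after 1 — deliver 3→2: ·
after 2 — deliver 1→2: ·
after 3 — deliver 0→1: ·
after 4 — deliver 2→3: ·
after 5 — deliver 2→1: ·
after 6 — deliver 1→3: ·
after 7 — deliver 2→3: ·
after 8 — deliver 2→0: ·
after 9 — timeout(3): n3:back/v1/[-]
after 10 — deliver 1→0: ·
after 11 — timeout(4): n4:back/v1/[-]
after 12 — timeout(3): n3:back/v2/[-]
after 13 — deliver 1→3: ·
after 14 — propose(0,'q'): ·
after 15 — deliver 0→1: n1:back/v0/[q]
after 16 — deliver 1→0: ·
after 17 — deliver 0→4: ·
after 18 — deliver 4→0: n0:back/v1/[-]
after 19 — deliver 2→3: ·
after 20 — deliver 4→2: n2:back/v1/[-]

yes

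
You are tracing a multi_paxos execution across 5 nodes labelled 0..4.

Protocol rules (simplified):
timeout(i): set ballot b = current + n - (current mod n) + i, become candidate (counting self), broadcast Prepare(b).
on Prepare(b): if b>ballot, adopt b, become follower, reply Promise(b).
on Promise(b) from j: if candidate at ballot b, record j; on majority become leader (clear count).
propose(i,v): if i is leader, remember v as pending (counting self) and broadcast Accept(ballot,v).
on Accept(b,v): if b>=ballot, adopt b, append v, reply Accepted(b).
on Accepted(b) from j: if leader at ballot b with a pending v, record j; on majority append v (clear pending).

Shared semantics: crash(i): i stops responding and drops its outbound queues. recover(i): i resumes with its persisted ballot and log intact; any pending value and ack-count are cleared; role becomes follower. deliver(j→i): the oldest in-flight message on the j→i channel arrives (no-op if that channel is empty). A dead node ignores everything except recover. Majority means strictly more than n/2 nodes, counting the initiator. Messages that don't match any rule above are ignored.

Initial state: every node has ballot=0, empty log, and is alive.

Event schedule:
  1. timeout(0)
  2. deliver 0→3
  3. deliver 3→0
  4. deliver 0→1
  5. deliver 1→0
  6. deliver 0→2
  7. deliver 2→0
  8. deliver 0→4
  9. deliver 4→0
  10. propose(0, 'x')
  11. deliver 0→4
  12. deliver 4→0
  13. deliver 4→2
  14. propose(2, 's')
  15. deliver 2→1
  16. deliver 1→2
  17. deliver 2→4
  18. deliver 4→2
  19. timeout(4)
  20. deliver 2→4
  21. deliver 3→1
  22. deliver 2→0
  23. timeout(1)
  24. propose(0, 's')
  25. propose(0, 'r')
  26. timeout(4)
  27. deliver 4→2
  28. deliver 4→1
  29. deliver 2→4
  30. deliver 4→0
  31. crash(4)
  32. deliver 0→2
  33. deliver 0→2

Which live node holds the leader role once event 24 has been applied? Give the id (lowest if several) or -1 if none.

0

e1 timeout(0): 0[cand,b=5,-]
e2 deliver 0→3: 3[foll,b=5,-]
e3 deliver 3→0: ·
e4 deliver 0→1: 1[foll,b=5,-]
e5 deliver 1→0: 0[lead,b=5,-]
e6 deliver 0→2: 2[foll,b=5,-]
e7 deliver 2→0: ·
e8 deliver 0→4: 4[foll,b=5,-]
e9 deliver 4→0: ·
e10 propose(0,'x'): ·
e11 deliver 0→4: 4[foll,b=5,x]
e12 deliver 4→0: ·
e13 deliver 4→2: ·
e14 propose(2,'s'): ·
e15 deliver 2→1: ·
e16 deliver 1→2: ·
e17 deliver 2→4: ·
e18 deliver 4→2: ·
e19 timeout(4): 4[cand,b=14,x]
e20 deliver 2→4: ·
e21 deliver 3→1: ·
e22 deliver 2→0: ·
e23 timeout(1): 1[cand,b=11,-]
e24 propose(0,'s'): ·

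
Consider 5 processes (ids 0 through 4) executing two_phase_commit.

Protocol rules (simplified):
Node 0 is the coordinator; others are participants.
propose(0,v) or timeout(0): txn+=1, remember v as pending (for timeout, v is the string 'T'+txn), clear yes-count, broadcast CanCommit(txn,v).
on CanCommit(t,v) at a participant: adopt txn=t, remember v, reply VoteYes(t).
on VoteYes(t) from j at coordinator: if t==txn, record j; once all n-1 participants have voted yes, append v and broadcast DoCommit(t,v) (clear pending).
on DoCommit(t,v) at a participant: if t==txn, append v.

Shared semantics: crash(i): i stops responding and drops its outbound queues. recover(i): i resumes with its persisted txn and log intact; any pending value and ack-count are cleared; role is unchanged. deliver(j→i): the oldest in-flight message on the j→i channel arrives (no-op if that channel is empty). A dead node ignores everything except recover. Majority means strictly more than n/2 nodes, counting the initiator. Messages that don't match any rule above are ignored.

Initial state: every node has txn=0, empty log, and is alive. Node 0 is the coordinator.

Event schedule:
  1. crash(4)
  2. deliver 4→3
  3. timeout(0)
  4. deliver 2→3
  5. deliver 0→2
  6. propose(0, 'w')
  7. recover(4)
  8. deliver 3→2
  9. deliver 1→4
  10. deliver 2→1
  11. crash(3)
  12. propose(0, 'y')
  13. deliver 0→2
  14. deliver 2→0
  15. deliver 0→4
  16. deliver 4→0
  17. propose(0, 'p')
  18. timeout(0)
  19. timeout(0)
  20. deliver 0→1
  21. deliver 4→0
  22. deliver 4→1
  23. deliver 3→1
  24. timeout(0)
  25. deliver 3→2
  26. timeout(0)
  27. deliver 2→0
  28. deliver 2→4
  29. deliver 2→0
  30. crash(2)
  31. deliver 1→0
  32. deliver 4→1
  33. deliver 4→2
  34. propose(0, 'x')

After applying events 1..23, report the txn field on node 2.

2

after 1 — crash(4): n4:✗part/t0/[-]
after 2 — deliver 4→3: ·
after 3 — timeout(0): n0:coor/t1/[-]
after 4 — deliver 2→3: ·
after 5 — deliver 0→2: n2:part/t1/[-]
after 6 — propose(0,'w'): n0:coor/t2/[-]
after 7 — recover(4): n4:part/t0/[-]
after 8 — deliver 3→2: ·
after 9 — deliver 1→4: ·
after 10 — deliver 2→1: ·
after 11 — crash(3): n3:✗part/t0/[-]
after 12 — propose(0,'y'): n0:coor/t3/[-]
after 13 — deliver 0→2: n2:part/t2/[-]
after 14 — deliver 2→0: ·
after 15 — deliver 0→4: n4:part/t1/[-]
after 16 — deliver 4→0: ·
after 17 — propose(0,'p'): n0:coor/t4/[-]
after 18 — timeout(0): n0:coor/t5/[-]
after 19 — timeout(0): n0:coor/t6/[-]
after 20 — deliver 0→1: n1:part/t1/[-]
after 21 — deliver 4→0: ·
after 22 — deliver 4→1: ·
after 23 — deliver 3→1: ·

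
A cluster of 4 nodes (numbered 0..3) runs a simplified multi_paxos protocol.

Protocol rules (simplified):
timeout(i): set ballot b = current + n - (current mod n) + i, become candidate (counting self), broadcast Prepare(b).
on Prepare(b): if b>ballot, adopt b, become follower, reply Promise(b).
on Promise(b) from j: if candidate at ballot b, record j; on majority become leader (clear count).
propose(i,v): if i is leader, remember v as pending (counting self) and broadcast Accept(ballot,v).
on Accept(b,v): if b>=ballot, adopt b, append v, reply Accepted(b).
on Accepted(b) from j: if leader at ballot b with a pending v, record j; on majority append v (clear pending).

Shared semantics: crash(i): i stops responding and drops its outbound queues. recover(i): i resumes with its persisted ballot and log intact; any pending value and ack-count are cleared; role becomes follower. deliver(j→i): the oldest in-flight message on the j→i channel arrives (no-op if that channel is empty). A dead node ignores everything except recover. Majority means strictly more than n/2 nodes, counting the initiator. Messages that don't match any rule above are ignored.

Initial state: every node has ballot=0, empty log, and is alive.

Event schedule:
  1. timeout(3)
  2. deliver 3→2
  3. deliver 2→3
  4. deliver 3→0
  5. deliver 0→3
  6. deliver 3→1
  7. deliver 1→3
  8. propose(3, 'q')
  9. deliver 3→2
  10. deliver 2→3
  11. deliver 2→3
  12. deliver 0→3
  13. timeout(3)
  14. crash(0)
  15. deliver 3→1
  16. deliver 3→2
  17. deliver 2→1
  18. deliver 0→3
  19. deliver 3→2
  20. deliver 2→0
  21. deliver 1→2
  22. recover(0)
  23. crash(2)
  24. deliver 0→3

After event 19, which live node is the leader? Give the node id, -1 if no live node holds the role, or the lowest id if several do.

after 1 — timeout(3): n3:cand/b7/[-]
after 2 — deliver 3→2: n2:foll/b7/[-]
after 3 — deliver 2→3: ·
after 4 — deliver 3→0: n0:foll/b7/[-]
after 5 — deliver 0→3: n3:lead/b7/[-]
after 6 — deliver 3→1: n1:foll/b7/[-]
after 7 — deliver 1→3: ·
after 8 — propose(3,'q'): ·
after 9 — deliver 3→2: n2:foll/b7/[q]
after 10 — deliver 2→3: ·
after 11 — deliver 2→3: ·
after 12 — deliver 0→3: ·
after 13 — timeout(3): n3:cand/b11/[-]
after 14 — crash(0): n0:✗foll/b7/[-]
after 15 — deliver 3→1: n1:foll/b7/[q]
after 16 — deliver 3→2: n2:foll/b11/[q]
after 17 — deliver 2→1: ·
after 18 — deliver 0→3: ·
after 19 — deliver 3→2: ·

-1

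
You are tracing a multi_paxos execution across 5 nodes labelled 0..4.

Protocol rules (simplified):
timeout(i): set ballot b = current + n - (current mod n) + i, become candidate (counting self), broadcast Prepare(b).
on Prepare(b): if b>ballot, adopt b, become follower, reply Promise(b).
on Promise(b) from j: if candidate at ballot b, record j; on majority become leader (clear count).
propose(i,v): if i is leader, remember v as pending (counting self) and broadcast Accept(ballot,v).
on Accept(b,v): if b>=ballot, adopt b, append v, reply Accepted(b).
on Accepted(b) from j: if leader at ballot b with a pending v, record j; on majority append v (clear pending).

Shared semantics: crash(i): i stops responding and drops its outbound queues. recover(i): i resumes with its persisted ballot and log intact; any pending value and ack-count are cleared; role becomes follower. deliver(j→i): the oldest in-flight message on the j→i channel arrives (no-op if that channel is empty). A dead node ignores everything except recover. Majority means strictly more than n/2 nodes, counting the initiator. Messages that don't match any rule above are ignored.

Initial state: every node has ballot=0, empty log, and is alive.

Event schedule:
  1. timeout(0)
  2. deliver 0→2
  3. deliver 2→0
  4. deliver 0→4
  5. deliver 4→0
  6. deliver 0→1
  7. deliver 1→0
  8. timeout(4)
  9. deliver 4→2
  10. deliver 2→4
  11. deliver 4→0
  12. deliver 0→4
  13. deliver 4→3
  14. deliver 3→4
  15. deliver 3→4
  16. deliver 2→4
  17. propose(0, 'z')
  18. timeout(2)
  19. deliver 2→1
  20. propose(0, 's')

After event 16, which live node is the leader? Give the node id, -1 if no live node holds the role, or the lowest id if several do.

4

step 1 timeout(0): 0={cand,b=5,log=-}
step 2 deliver 0→2: 2={foll,b=5,log=-}
step 3 deliver 2→0: —
step 4 deliver 0→4: 4={foll,b=5,log=-}
step 5 deliver 4→0: 0={lead,b=5,log=-}
step 6 deliver 0→1: 1={foll,b=5,log=-}
step 7 deliver 1→0: —
step 8 timeout(4): 4={cand,b=14,log=-}
step 9 deliver 4→2: 2={foll,b=14,log=-}
step 10 deliver 2→4: —
step 11 deliver 4→0: 0={foll,b=14,log=-}
step 12 deliver 0→4: 4={lead,b=14,log=-}
step 13 deliver 4→3: 3={foll,b=14,log=-}
step 14 deliver 3→4: —
step 15 deliver 3→4: —
step 16 deliver 2→4: —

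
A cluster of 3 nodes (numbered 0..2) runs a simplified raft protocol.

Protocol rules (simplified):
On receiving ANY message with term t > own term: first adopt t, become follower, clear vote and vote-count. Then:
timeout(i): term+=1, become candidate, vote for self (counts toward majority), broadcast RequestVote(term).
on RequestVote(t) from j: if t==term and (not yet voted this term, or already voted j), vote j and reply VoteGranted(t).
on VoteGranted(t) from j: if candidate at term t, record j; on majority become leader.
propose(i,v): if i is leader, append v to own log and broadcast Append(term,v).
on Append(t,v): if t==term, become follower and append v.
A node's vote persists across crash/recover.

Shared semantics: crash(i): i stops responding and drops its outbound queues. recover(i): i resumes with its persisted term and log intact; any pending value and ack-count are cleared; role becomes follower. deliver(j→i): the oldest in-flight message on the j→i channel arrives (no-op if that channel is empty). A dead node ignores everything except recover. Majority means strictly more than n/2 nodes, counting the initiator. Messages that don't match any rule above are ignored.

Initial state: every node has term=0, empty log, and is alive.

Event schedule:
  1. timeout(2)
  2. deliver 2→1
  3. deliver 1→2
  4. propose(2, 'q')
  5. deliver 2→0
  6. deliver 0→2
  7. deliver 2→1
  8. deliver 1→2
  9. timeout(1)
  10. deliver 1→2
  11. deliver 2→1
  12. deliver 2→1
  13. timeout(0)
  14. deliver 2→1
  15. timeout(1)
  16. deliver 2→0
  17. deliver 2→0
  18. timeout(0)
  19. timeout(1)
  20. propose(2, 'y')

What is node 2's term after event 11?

[1] timeout(2) → N2(cand t1 [-])
[2] deliver 2→1 → N1(foll t1 [-])
[3] deliver 1→2 → N2(lead t1 [-])
[4] propose(2,'q') → N2(lead t1 [q])
[5] deliver 2→0 → N0(foll t1 [-])
[6] deliver 0→2 → ∅
[7] deliver 2→1 → N1(foll t1 [q])
[8] deliver 1→2 → ∅
[9] timeout(1) → N1(cand t2 [q])
[10] deliver 1→2 → N2(foll t2 [q])
[11] deliver 2→1 → N1(lead t2 [q])

2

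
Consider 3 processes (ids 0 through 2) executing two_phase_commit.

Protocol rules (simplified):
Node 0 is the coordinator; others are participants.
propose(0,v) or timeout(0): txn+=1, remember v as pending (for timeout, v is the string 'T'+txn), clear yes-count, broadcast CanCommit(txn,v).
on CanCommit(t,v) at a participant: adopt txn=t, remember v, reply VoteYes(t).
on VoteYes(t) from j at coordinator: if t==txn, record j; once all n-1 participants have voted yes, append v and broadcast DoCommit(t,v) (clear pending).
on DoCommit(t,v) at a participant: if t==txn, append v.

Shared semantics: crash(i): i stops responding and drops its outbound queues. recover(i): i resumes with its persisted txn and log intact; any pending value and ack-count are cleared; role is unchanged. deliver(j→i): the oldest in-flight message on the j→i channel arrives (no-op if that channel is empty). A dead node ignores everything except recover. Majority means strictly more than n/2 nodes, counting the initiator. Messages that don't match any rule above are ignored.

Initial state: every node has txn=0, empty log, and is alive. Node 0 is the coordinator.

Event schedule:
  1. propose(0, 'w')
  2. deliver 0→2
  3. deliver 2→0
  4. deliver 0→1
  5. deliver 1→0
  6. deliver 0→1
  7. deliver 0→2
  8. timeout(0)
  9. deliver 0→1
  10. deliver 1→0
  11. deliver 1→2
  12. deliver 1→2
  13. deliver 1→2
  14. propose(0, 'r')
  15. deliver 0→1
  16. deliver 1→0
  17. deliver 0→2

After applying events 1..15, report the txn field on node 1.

1. propose(0,'w'):  <0:coor t1 ->
2. deliver 0→2:  <2:part t1 ->
3. deliver 2→0:  nop
4. deliver 0→1:  <1:part t1 ->
5. deliver 1→0:  <0:coor t1 w>
6. deliver 0→1:  <1:part t1 w>
7. deliver 0→2:  <2:part t1 w>
8. timeout(0):  <0:coor t2 w>
9. deliver 0→1:  <1:part t2 w>
10. deliver 1→0:  nop
11. deliver 1→2:  nop
12. deliver 1→2:  nop
13. deliver 1→2:  nop
14. propose(0,'r'):  <0:coor t3 w>
15. deliver 0→1:  <1:part t3 w>

3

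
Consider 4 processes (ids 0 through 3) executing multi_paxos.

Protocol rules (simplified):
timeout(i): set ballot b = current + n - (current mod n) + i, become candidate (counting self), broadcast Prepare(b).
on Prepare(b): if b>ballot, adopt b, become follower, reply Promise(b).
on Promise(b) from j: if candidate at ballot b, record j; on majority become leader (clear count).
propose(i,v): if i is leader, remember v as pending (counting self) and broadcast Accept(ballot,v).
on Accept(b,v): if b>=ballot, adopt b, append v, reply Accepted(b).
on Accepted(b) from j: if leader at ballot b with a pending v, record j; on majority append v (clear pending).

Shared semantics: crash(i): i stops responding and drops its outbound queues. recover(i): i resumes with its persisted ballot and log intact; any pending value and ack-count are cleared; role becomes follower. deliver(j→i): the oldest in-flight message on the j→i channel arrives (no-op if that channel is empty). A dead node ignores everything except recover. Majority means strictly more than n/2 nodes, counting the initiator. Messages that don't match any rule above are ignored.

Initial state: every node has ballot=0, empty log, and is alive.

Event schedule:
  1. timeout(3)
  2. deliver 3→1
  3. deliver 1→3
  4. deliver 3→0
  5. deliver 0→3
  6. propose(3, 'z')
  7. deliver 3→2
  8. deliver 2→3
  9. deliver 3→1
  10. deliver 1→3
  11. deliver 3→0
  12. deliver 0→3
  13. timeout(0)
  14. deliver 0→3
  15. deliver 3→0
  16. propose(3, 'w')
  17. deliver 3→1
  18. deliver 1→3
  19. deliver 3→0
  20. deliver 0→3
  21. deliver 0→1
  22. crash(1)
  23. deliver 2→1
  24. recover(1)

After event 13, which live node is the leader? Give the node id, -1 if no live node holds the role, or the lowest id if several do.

3

step 1 timeout(3): 3={cand,b=7,log=-}
step 2 deliver 3→1: 1={foll,b=7,log=-}
step 3 deliver 1→3: —
step 4 deliver 3→0: 0={foll,b=7,log=-}
step 5 deliver 0→3: 3={lead,b=7,log=-}
step 6 propose(3,'z'): —
step 7 deliver 3→2: 2={foll,b=7,log=-}
step 8 deliver 2→3: —
step 9 deliver 3→1: 1={foll,b=7,log=z}
step 10 deliver 1→3: —
step 11 deliver 3→0: 0={foll,b=7,log=z}
step 12 deliver 0→3: 3={lead,b=7,log=z}
step 13 timeout(0): 0={cand,b=8,log=z}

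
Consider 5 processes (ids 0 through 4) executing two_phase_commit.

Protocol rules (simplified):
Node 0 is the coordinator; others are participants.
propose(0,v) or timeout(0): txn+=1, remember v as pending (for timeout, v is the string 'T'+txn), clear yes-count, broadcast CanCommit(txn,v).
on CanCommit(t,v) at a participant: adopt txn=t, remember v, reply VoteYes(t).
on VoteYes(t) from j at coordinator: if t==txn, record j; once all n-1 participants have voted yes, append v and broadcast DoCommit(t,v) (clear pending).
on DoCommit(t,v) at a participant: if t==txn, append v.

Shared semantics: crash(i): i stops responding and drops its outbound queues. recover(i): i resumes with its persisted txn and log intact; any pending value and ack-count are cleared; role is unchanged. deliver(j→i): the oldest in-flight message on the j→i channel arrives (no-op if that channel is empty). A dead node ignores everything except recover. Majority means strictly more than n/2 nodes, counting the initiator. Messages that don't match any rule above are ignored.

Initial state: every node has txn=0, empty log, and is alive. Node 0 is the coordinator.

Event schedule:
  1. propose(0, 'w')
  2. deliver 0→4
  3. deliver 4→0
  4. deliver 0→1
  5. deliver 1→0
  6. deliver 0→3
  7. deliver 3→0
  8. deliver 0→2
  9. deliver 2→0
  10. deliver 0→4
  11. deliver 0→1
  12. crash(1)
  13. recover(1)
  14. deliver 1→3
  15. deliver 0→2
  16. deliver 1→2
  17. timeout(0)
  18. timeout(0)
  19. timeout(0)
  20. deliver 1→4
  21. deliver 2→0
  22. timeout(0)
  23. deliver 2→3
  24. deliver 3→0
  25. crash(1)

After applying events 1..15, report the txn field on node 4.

[1] propose(0,'w') → N0(coor t1 [-])
[2] deliver 0→4 → N4(part t1 [-])
[3] deliver 4→0 → ∅
[4] deliver 0→1 → N1(part t1 [-])
[5] deliver 1→0 → ∅
[6] deliver 0→3 → N3(part t1 [-])
[7] deliver 3→0 → ∅
[8] deliver 0→2 → N2(part t1 [-])
[9] deliver 2→0 → N0(coor t1 [w])
[10] deliver 0→4 → N4(part t1 [w])
[11] deliver 0→1 → N1(part t1 [w])
[12] crash(1) → N1(✗part t1 [w])
[13] recover(1) → N1(part t1 [w])
[14] deliver 1→3 → ∅
[15] deliver 0→2 → N2(part t1 [w])

1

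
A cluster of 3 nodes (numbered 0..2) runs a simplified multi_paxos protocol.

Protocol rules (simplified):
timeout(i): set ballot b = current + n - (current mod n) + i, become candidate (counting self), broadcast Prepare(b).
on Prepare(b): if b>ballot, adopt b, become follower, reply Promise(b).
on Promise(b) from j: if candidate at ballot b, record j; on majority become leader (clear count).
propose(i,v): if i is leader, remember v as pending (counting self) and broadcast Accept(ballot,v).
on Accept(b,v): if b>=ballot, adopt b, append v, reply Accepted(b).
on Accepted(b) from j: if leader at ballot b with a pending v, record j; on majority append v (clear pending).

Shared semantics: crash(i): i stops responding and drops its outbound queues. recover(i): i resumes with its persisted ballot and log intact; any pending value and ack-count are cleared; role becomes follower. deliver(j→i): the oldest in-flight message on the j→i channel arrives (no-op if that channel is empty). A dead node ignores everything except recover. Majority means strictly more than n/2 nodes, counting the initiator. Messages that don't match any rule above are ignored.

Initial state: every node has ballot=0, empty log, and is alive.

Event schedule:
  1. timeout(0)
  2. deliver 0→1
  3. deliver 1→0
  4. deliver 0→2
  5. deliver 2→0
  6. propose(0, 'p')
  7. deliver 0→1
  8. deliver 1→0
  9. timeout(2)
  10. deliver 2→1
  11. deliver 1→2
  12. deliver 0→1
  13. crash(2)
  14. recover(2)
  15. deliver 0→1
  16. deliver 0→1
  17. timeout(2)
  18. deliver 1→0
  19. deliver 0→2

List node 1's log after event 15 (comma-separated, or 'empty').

1. timeout(0):  <0:cand b3 ->
2. deliver 0→1:  <1:foll b3 ->
3. deliver 1→0:  <0:lead b3 ->
4. deliver 0→2:  <2:foll b3 ->
5. deliver 2→0:  nop
6. propose(0,'p'):  nop
7. deliver 0→1:  <1:foll b3 p>
8. deliver 1→0:  <0:lead b3 p>
9. timeout(2):  <2:cand b8 ->
10. deliver 2→1:  <1:foll b8 p>
11. deliver 1→2:  <2:lead b8 ->
12. deliver 0→1:  nop
13. crash(2):  <2:✗lead b8 ->
14. recover(2):  <2:foll b8 ->
15. deliver 0→1:  nop

p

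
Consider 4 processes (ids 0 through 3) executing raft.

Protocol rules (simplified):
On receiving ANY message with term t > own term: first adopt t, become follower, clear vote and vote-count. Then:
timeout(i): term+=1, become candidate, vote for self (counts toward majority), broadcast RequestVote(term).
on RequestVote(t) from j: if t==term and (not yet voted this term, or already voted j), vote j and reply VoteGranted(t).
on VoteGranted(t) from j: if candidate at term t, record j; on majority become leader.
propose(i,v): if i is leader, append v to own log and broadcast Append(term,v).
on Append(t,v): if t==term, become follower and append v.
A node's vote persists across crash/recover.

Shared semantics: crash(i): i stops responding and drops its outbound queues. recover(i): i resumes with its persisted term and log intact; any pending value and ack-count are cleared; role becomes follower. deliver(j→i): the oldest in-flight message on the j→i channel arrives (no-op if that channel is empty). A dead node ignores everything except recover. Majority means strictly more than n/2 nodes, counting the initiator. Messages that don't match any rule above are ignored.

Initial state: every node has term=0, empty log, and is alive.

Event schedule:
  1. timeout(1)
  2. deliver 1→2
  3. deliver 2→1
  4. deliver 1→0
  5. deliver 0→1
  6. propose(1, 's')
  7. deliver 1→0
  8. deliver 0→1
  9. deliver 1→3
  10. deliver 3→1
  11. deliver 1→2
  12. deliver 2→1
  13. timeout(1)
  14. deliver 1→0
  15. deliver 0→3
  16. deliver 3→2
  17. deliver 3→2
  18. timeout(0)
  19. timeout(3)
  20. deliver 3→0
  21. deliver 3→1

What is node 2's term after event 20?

e1 timeout(1): 1[cand,t=1,-]
e2 deliver 1→2: 2[foll,t=1,-]
e3 deliver 2→1: ·
e4 deliver 1→0: 0[foll,t=1,-]
e5 deliver 0→1: 1[lead,t=1,-]
e6 propose(1,'s'): 1[lead,t=1,s]
e7 deliver 1→0: 0[foll,t=1,s]
e8 deliver 0→1: ·
e9 deliver 1→3: 3[foll,t=1,-]
e10 deliver 3→1: ·
e11 deliver 1→2: 2[foll,t=1,s]
e12 deliver 2→1: ·
e13 timeout(1): 1[cand,t=2,s]
e14 deliver 1→0: 0[foll,t=2,s]
e15 deliver 0→3: ·
e16 deliver 3→2: ·
e17 deliver 3→2: ·
e18 timeout(0): 0[cand,t=3,s]
e19 timeout(3): 3[cand,t=2,-]
e20 deliver 3→0: ·

1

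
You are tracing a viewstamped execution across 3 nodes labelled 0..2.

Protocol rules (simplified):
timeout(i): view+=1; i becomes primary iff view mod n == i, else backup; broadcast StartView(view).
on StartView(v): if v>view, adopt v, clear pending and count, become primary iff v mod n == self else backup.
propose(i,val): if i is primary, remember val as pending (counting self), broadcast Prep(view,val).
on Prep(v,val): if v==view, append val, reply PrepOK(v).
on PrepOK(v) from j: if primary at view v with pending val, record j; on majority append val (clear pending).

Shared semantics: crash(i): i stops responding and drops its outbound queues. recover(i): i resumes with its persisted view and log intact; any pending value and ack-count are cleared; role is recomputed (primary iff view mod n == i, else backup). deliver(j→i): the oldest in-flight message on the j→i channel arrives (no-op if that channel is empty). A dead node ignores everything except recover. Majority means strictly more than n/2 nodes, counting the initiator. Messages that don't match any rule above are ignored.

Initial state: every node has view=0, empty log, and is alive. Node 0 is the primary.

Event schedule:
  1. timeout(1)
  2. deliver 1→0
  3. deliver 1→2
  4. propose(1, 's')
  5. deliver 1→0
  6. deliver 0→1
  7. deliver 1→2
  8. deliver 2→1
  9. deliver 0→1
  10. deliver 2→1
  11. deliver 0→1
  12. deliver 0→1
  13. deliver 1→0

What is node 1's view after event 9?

1

after 1 — timeout(1): n1:prim/v1/[-]
after 2 — deliver 1→0: n0:back/v1/[-]
after 3 — deliver 1→2: n2:back/v1/[-]
after 4 — propose(1,'s'): ·
after 5 — deliver 1→0: n0:back/v1/[s]
after 6 — deliver 0→1: n1:prim/v1/[s]
after 7 — deliver 1→2: n2:back/v1/[s]
after 8 — deliver 2→1: ·
after 9 — deliver 0→1: ·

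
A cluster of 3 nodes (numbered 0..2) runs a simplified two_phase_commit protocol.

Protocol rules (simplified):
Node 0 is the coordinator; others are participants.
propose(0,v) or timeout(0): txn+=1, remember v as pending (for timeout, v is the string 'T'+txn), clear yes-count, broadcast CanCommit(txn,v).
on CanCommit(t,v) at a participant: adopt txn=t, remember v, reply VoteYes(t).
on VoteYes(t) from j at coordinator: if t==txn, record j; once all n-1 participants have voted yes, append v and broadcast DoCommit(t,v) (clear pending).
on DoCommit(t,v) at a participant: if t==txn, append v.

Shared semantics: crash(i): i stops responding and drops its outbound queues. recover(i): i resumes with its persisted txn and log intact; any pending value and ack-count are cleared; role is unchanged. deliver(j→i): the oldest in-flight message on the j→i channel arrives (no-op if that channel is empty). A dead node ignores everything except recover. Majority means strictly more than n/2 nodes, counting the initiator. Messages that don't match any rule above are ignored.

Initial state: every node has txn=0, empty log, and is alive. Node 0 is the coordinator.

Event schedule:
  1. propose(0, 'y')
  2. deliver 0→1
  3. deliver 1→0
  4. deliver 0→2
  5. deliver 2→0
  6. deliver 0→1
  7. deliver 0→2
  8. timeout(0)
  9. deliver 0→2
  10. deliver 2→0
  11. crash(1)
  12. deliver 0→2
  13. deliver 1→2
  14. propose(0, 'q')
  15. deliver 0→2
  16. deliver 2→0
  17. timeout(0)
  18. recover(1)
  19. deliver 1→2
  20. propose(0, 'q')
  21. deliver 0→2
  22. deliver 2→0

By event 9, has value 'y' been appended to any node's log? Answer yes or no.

yes

[1] propose(0,'y') → N0(coor t1 [-])
[2] deliver 0→1 → N1(part t1 [-])
[3] deliver 1→0 → ∅
[4] deliver 0→2 → N2(part t1 [-])
[5] deliver 2→0 → N0(coor t1 [y])
[6] deliver 0→1 → N1(part t1 [y])
[7] deliver 0→2 → N2(part t1 [y])
[8] timeout(0) → N0(coor t2 [y])
[9] deliver 0→2 → N2(part t2 [y])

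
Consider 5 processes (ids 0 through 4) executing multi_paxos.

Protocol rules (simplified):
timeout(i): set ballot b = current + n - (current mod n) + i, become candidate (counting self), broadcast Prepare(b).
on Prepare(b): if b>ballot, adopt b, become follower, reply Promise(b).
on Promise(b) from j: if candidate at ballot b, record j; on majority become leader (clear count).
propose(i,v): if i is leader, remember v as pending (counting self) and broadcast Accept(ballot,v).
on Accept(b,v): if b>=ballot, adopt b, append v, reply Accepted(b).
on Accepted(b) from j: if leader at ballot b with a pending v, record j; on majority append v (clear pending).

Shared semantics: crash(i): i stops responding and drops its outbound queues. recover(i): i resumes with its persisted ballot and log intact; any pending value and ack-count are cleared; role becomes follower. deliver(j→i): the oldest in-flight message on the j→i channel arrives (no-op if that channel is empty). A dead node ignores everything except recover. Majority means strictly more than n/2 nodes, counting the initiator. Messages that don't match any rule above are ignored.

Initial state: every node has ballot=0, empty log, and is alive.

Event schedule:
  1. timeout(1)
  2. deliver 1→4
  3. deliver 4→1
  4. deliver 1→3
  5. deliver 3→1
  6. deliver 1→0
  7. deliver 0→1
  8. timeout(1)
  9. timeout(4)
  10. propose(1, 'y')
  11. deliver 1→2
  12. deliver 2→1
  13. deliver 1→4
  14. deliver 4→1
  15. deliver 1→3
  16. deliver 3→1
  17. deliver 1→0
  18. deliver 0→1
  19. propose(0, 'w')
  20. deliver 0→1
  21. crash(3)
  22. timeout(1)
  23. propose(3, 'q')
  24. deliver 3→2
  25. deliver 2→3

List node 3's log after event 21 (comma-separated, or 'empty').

1. timeout(1):  <1:cand b6 ->
2. deliver 1→4:  <4:foll b6 ->
3. deliver 4→1:  nop
4. deliver 1→3:  <3:foll b6 ->
5. deliver 3→1:  <1:lead b6 ->
6. deliver 1→0:  <0:foll b6 ->
7. deliver 0→1:  nop
8. timeout(1):  <1:cand b11 ->
9. timeout(4):  <4:cand b14 ->
10. propose(1,'y'):  nop
11. deliver 1→2:  <2:foll b6 ->
12. deliver 2→1:  nop
13. deliver 1→4:  nop
14. deliver 4→1:  <1:foll b14 ->
15. deliver 1→3:  <3:foll b11 ->
16. deliver 3→1:  nop
17. deliver 1→0:  <0:foll b11 ->
18. deliver 0→1:  nop
19. propose(0,'w'):  nop
20. deliver 0→1:  nop
21. crash(3):  <3:✗foll b11 ->

empty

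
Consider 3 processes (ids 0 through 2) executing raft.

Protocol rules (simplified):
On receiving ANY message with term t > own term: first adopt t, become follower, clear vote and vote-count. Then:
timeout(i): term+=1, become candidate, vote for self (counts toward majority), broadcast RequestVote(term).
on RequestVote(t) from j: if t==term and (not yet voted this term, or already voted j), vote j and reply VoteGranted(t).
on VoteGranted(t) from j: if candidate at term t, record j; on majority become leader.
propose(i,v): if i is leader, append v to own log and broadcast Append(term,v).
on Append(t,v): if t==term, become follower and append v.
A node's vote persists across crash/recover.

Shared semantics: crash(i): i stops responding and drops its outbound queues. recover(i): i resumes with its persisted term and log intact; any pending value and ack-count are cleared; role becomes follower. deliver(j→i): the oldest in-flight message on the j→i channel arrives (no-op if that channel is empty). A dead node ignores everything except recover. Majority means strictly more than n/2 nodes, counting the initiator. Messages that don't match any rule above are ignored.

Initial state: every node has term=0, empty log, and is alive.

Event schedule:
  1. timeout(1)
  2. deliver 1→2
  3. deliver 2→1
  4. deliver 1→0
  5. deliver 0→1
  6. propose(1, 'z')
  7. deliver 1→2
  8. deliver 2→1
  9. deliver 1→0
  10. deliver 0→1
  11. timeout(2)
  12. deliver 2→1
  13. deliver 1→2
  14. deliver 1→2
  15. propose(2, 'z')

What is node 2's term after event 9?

1. timeout(1):  <1:cand t1 ->
2. deliver 1→2:  <2:foll t1 ->
3. deliver 2→1:  <1:lead t1 ->
4. deliver 1→0:  <0:foll t1 ->
5. deliver 0→1:  nop
6. propose(1,'z'):  <1:lead t1 z>
7. deliver 1→2:  <2:foll t1 z>
8. deliver 2→1:  nop
9. deliver 1→0:  <0:foll t1 z>

1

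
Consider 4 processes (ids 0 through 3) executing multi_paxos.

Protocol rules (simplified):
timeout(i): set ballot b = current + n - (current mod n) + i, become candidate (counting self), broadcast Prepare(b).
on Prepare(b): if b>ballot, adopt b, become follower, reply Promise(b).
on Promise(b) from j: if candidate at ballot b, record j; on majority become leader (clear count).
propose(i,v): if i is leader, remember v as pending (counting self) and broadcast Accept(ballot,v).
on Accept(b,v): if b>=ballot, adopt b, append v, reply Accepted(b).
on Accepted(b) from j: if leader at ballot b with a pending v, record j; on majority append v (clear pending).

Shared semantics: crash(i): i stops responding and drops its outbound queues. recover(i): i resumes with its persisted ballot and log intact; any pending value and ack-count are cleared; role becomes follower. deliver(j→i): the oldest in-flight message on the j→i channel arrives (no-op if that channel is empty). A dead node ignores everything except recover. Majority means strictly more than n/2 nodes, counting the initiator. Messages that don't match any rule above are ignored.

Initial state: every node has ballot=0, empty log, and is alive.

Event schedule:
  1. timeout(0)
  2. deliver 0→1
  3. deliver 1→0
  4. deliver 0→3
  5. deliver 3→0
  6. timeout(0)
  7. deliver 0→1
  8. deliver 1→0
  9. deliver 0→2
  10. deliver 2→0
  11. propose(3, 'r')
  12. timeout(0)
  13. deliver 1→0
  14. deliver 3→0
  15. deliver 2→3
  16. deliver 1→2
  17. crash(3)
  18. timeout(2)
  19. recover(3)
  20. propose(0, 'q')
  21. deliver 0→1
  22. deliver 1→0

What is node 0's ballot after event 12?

12

[1] timeout(0) → N0(cand b4 [-])
[2] deliver 0→1 → N1(foll b4 [-])
[3] deliver 1→0 → ∅
[4] deliver 0→3 → N3(foll b4 [-])
[5] deliver 3→0 → N0(lead b4 [-])
[6] timeout(0) → N0(cand b8 [-])
[7] deliver 0→1 → N1(foll b8 [-])
[8] deliver 1→0 → ∅
[9] deliver 0→2 → N2(foll b4 [-])
[10] deliver 2→0 → ∅
[11] propose(3,'r') → ∅
[12] timeout(0) → N0(cand b12 [-])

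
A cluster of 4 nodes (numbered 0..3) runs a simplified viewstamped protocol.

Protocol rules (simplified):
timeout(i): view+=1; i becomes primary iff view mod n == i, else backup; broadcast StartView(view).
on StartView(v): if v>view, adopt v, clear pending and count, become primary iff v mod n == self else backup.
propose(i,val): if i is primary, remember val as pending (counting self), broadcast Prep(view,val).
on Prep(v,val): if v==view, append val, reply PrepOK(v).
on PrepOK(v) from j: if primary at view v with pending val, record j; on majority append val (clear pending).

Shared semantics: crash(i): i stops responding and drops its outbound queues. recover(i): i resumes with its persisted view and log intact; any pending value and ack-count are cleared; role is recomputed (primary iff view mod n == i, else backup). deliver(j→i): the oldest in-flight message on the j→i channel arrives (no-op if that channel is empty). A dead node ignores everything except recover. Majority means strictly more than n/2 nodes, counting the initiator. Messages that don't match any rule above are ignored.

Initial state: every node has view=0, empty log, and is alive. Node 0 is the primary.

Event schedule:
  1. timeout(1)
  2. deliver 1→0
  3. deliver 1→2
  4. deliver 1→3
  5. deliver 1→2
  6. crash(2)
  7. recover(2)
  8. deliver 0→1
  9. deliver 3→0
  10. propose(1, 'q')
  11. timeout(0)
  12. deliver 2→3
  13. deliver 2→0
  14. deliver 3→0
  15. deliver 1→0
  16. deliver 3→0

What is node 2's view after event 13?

1

after 1 — timeout(1): n1:prim/v1/[-]
after 2 — deliver 1→0: n0:back/v1/[-]
after 3 — deliver 1→2: n2:back/v1/[-]
after 4 — deliver 1→3: n3:back/v1/[-]
after 5 — deliver 1→2: ·
after 6 — crash(2): n2:✗back/v1/[-]
after 7 — recover(2): n2:back/v1/[-]
after 8 — deliver 0→1: ·
after 9 — deliver 3→0: ·
after 10 — propose(1,'q'): ·
after 11 — timeout(0): n0:back/v2/[-]
after 12 — deliver 2→3: ·
after 13 — deliver 2→0: ·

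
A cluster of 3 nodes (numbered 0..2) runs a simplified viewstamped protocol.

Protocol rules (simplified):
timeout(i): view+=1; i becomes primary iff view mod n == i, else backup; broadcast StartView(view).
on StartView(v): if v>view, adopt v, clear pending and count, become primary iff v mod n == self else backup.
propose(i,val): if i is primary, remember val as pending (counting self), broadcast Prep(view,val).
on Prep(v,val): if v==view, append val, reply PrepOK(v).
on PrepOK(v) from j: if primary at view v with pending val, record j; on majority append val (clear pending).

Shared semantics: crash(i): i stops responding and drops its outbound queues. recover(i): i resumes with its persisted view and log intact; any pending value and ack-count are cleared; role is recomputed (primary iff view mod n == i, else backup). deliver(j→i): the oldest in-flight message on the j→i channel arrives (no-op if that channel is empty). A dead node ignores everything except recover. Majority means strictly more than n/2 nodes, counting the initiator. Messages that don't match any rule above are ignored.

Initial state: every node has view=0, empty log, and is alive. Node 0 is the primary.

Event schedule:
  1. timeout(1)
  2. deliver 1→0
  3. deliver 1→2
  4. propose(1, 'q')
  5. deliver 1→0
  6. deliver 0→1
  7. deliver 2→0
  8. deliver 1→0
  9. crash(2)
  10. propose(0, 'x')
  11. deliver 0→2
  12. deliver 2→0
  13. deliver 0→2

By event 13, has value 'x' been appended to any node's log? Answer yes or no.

no

after 1 — timeout(1): n1:prim/v1/[-]
after 2 — deliver 1→0: n0:back/v1/[-]
after 3 — deliver 1→2: n2:back/v1/[-]
after 4 — propose(1,'q'): ·
after 5 — deliver 1→0: n0:back/v1/[q]
after 6 — deliver 0→1: n1:prim/v1/[q]
after 7 — deliver 2→0: ·
after 8 — deliver 1→0: ·
after 9 — crash(2): n2:✗back/v1/[-]
after 10 — propose(0,'x'): ·
after 11 — deliver 0→2: ·
after 12 — deliver 2→0: ·
after 13 — deliver 0→2: ·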